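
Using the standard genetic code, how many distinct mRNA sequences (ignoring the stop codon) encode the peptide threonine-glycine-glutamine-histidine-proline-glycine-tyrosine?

Thr: 4 codons.
Gly: 4 codons.
Gln: 2 codons.
His: 2 codons.
Pro: 4 codons.
Gly: 4 codons.
Tyr: 2 codons.
4 × 4 × 2 × 2 × 4 × 4 × 2 = 2048.

2048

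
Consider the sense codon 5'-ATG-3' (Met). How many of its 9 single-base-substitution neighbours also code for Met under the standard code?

Position 1: none → 0 synonymous.
Position 2: none → 0 synonymous.
Position 3: none → 0 synonymous.
Total: 0 + 0 + 0 = 0.

0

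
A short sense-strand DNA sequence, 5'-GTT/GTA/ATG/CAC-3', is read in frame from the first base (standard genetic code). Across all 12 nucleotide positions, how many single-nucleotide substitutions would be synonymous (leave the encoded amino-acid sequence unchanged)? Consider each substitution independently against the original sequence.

7

Codon 1 (GTT, Val): 3 synonymous substitutions.
Codon 2 (GTA, Val): 3 synonymous substitutions.
Codon 3 (ATG, Met): 0 synonymous substitutions.
Codon 4 (CAC, His): 1 synonymous substitution.
Total: 3 + 3 + 0 + 1 = 7.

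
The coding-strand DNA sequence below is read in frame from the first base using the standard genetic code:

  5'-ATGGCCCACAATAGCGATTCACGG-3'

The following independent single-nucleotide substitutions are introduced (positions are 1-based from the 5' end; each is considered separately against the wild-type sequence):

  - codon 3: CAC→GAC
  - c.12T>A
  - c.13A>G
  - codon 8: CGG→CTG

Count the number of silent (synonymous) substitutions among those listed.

Codon 3: CAC (His) → GAC (Asp) — missense.
Codon 4: AAT (Asn) → AAA (Lys) — missense.
Codon 5: AGC (Ser) → GGC (Gly) — missense.
Codon 8: CGG (Arg) → CTG (Leu) — missense.
Synonymous: 0 of 4.

0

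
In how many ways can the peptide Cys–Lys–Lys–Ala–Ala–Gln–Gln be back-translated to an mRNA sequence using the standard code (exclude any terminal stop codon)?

512

Cys: 2 codons.
Lys: 2 codons.
Lys: 2 codons.
Ala: 4 codons.
Ala: 4 codons.
Gln: 2 codons.
Gln: 2 codons.
2 × 2 × 2 × 4 × 4 × 2 × 2 = 512.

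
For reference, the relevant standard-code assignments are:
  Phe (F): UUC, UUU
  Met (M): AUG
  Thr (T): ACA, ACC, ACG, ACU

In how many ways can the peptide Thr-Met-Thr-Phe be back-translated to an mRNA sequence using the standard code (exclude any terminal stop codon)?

32

Thr: 4 codons.
Met: 1 codon.
Thr: 4 codons.
Phe: 2 codons.
4 × 1 × 4 × 2 = 32.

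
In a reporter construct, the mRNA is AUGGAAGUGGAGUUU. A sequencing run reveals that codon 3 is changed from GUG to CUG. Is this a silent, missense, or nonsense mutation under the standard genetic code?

Position 7 falls in codon 3: GUG → Val.
After the substitution the codon is CUG → Leu.
Val ≠ Leu, so this is a missense mutation.

missense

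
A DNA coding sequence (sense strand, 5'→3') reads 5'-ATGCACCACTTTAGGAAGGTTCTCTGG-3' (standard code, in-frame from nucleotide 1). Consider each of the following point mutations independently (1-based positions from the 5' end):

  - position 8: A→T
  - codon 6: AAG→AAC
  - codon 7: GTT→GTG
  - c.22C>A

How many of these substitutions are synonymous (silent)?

Codon 3: CAC (His) → CTC (Leu) — missense.
Codon 6: AAG (Lys) → AAC (Asn) — missense.
Codon 7: GTT (Val) → GTG (Val) — synonymous.
Codon 8: CTC (Leu) → ATC (Ile) — missense.
Synonymous: 1 of 4.

1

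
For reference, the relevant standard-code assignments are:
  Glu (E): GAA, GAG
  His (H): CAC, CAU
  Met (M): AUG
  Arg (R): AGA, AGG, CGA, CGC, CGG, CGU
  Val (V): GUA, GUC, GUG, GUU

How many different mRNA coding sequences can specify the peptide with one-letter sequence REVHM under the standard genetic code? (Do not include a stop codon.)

96

Arg: 6 codons.
Glu: 2 codons.
Val: 4 codons.
His: 2 codons.
Met: 1 codon.
6 × 2 × 4 × 2 × 1 = 96.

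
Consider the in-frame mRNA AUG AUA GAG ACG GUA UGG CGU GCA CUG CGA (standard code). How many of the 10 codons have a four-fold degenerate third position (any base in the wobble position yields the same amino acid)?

Codon 1 AUG (Met): third position 1-fold.
Codon 2 AUA (Ile): third position 3-fold.
Codon 3 GAG (Glu): third position 2-fold.
Codon 4 ACG (Thr): third position 4-fold.
Codon 5 GUA (Val): third position 4-fold.
Codon 6 UGG (Trp): third position 1-fold.
Codon 7 CGU (Arg): third position 4-fold.
Codon 8 GCA (Ala): third position 4-fold.
Codon 9 CUG (Leu): third position 4-fold.
Codon 10 CGA (Arg): third position 4-fold.
Four-fold degenerate third positions: 6.

6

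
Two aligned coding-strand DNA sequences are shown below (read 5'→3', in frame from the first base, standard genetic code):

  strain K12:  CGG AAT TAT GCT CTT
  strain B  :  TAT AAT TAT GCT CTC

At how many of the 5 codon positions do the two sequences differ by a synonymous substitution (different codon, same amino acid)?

1

Codon 1: CGG Arg / TAT Tyr — nonsynonymous.
Codon 2: AAT Asn / AAT Asn — identical.
Codon 3: TAT Tyr / TAT Tyr — identical.
Codon 4: GCT Ala / GCT Ala — identical.
Codon 5: CTT Leu / CTC Leu — synonymous.
Synonymous differences: 1.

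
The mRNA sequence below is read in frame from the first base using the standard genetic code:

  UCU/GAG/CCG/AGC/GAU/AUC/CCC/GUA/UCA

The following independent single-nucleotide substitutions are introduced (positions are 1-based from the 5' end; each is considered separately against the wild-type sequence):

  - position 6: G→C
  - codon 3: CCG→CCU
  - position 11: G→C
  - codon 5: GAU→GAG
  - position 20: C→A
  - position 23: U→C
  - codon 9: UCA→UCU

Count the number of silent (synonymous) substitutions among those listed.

2

Codon 2: GAG (Glu) → GAC (Asp) — missense.
Codon 3: CCG (Pro) → CCU (Pro) — synonymous.
Codon 4: AGC (Ser) → ACC (Thr) — missense.
Codon 5: GAU (Asp) → GAG (Glu) — missense.
Codon 7: CCC (Pro) → CAC (His) — missense.
Codon 8: GUA (Val) → GCA (Ala) — missense.
Codon 9: UCA (Ser) → UCU (Ser) — synonymous.
Synonymous: 2 of 7.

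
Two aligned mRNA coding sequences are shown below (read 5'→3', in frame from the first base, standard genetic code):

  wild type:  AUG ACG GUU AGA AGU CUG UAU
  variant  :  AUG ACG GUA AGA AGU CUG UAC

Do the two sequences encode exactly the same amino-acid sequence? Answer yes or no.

yes

Codon 1: AUG Met / AUG Met — identical.
Codon 2: ACG Thr / ACG Thr — identical.
Codon 3: GUU Val / GUA Val — synonymous.
Codon 4: AGA Arg / AGA Arg — identical.
Codon 5: AGU Ser / AGU Ser — identical.
Codon 6: CUG Leu / CUG Leu — identical.
Codon 7: UAU Tyr / UAC Tyr — synonymous.
Nonsynonymous differences: 0 → same protein.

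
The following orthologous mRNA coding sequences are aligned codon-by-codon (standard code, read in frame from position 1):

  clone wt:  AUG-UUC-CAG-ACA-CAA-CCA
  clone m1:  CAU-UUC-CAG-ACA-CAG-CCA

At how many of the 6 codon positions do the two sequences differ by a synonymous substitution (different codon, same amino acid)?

1

Codon 1: AUG Met / CAU His — nonsynonymous.
Codon 2: UUC Phe / UUC Phe — identical.
Codon 3: CAG Gln / CAG Gln — identical.
Codon 4: ACA Thr / ACA Thr — identical.
Codon 5: CAA Gln / CAG Gln — synonymous.
Codon 6: CCA Pro / CCA Pro — identical.
Synonymous differences: 1.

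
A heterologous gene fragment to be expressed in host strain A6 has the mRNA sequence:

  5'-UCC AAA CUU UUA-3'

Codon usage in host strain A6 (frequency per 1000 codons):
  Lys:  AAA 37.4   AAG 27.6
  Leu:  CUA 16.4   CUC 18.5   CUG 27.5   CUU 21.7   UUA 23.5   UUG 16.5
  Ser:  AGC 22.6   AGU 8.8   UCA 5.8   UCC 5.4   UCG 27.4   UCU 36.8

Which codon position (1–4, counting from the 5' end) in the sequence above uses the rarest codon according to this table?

Codon 1 UCC (Ser): 5.4 per 1000.
Codon 2 AAA (Lys): 37.4 per 1000.
Codon 3 CUU (Leu): 21.7 per 1000.
Codon 4 UUA (Leu): 23.5 per 1000.
Lowest frequency is 5.4 at codon 1.

1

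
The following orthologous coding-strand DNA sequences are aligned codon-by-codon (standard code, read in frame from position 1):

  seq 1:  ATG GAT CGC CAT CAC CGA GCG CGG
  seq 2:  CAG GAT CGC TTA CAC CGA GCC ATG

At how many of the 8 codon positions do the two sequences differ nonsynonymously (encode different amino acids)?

3

Codon 1: ATG Met / CAG Gln — nonsynonymous.
Codon 2: GAT Asp / GAT Asp — identical.
Codon 3: CGC Arg / CGC Arg — identical.
Codon 4: CAT His / TTA Leu — nonsynonymous.
Codon 5: CAC His / CAC His — identical.
Codon 6: CGA Arg / CGA Arg — identical.
Codon 7: GCG Ala / GCC Ala — synonymous.
Codon 8: CGG Arg / ATG Met — nonsynonymous.
Nonsynonymous differences: 3.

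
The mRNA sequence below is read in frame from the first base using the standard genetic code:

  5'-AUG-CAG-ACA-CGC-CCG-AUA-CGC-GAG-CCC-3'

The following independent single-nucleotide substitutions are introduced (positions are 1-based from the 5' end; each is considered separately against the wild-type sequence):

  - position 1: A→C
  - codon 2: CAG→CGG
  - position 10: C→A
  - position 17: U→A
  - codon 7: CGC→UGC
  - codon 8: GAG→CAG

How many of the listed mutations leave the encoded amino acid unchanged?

Codon 1: AUG (Met) → CUG (Leu) — missense.
Codon 2: CAG (Gln) → CGG (Arg) — missense.
Codon 4: CGC (Arg) → AGC (Ser) — missense.
Codon 6: AUA (Ile) → AAA (Lys) — missense.
Codon 7: CGC (Arg) → UGC (Cys) — missense.
Codon 8: GAG (Glu) → CAG (Gln) — missense.
Synonymous: 0 of 6.

0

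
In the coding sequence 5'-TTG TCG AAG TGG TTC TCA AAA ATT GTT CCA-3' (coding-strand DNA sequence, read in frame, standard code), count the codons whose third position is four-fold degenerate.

4

Codon 1 TTG (Leu): third position 2-fold.
Codon 2 TCG (Ser): third position 4-fold.
Codon 3 AAG (Lys): third position 2-fold.
Codon 4 TGG (Trp): third position 1-fold.
Codon 5 TTC (Phe): third position 2-fold.
Codon 6 TCA (Ser): third position 4-fold.
Codon 7 AAA (Lys): third position 2-fold.
Codon 8 ATT (Ile): third position 3-fold.
Codon 9 GTT (Val): third position 4-fold.
Codon 10 CCA (Pro): third position 4-fold.
Four-fold degenerate third positions: 4.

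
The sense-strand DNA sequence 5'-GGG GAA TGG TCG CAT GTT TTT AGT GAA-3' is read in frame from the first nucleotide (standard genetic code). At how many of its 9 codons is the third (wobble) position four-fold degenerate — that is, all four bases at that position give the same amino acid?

Codon 1 GGG (Gly): third position 4-fold.
Codon 2 GAA (Glu): third position 2-fold.
Codon 3 TGG (Trp): third position 1-fold.
Codon 4 TCG (Ser): third position 4-fold.
Codon 5 CAT (His): third position 2-fold.
Codon 6 GTT (Val): third position 4-fold.
Codon 7 TTT (Phe): third position 2-fold.
Codon 8 AGT (Ser): third position 2-fold.
Codon 9 GAA (Glu): third position 2-fold.
Four-fold degenerate third positions: 3.

3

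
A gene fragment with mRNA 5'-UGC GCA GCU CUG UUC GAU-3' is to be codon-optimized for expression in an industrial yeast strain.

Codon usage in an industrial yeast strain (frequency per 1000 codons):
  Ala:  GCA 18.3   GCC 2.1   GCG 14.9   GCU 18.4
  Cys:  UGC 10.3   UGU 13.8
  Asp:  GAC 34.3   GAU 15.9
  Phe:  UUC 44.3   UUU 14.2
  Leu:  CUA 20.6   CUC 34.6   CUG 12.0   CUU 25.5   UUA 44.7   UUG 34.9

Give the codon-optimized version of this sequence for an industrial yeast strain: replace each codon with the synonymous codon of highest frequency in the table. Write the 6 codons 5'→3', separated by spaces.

Codon 1 (Cys): best is UGU at 13.8.
Codon 2 (Ala): best is GCU at 18.4.
Codon 3 (Ala): best is GCU at 18.4.
Codon 4 (Leu): best is UUA at 44.7.
Codon 5 (Phe): best is UUC at 44.3.
Codon 6 (Asp): best is GAC at 34.3.

UGU GCU GCU UUA UUC GAC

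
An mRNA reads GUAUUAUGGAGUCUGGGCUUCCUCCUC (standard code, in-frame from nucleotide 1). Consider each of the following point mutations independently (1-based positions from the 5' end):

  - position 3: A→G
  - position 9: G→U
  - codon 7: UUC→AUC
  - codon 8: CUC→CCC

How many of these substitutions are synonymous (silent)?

Codon 1: GUA (Val) → GUG (Val) — synonymous.
Codon 3: UGG (Trp) → UGU (Cys) — missense.
Codon 7: UUC (Phe) → AUC (Ile) — missense.
Codon 8: CUC (Leu) → CCC (Pro) — missense.
Synonymous: 1 of 4.

1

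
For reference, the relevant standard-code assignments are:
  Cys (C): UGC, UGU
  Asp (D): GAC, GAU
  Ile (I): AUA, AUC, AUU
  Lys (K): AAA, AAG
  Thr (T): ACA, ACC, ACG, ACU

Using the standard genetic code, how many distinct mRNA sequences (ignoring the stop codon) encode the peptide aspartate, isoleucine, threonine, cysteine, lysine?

Asp: 2 codons.
Ile: 3 codons.
Thr: 4 codons.
Cys: 2 codons.
Lys: 2 codons.
2 × 3 × 4 × 2 × 2 = 96.

96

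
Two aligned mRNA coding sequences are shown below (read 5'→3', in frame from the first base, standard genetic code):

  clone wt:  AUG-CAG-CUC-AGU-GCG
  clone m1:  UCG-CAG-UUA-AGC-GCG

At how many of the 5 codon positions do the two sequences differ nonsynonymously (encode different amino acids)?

Codon 1: AUG Met / UCG Ser — nonsynonymous.
Codon 2: CAG Gln / CAG Gln — identical.
Codon 3: CUC Leu / UUA Leu — synonymous.
Codon 4: AGU Ser / AGC Ser — synonymous.
Codon 5: GCG Ala / GCG Ala — identical.
Nonsynonymous differences: 1.

1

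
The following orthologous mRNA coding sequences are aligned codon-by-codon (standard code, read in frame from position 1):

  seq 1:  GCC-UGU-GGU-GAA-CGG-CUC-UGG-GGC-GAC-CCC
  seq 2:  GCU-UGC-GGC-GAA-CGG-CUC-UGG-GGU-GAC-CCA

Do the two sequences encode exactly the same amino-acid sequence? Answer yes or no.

yes

Codon 1: GCC Ala / GCU Ala — synonymous.
Codon 2: UGU Cys / UGC Cys — synonymous.
Codon 3: GGU Gly / GGC Gly — synonymous.
Codon 4: GAA Glu / GAA Glu — identical.
Codon 5: CGG Arg / CGG Arg — identical.
Codon 6: CUC Leu / CUC Leu — identical.
Codon 7: UGG Trp / UGG Trp — identical.
Codon 8: GGC Gly / GGU Gly — synonymous.
Codon 9: GAC Asp / GAC Asp — identical.
Codon 10: CCC Pro / CCA Pro — synonymous.
Nonsynonymous differences: 0 → same protein.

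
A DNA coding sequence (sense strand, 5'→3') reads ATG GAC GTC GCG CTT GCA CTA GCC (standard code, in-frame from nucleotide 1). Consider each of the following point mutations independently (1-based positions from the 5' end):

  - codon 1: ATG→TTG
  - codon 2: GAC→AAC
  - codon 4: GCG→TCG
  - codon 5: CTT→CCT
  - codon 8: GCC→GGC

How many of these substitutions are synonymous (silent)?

Codon 1: ATG (Met) → TTG (Leu) — missense.
Codon 2: GAC (Asp) → AAC (Asn) — missense.
Codon 4: GCG (Ala) → TCG (Ser) — missense.
Codon 5: CTT (Leu) → CCT (Pro) — missense.
Codon 8: GCC (Ala) → GGC (Gly) — missense.
Synonymous: 0 of 5.

0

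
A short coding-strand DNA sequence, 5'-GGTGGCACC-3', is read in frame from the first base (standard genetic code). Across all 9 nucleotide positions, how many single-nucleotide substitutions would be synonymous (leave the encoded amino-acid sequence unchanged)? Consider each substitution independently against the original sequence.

9

Codon 1 (GGT, Gly): 3 synonymous substitutions.
Codon 2 (GGC, Gly): 3 synonymous substitutions.
Codon 3 (ACC, Thr): 3 synonymous substitutions.
Total: 3 + 3 + 3 = 9.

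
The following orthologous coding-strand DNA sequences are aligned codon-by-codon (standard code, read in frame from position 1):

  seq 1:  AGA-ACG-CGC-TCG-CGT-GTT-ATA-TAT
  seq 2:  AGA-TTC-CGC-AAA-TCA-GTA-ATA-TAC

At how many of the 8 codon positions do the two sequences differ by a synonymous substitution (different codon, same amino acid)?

Codon 1: AGA Arg / AGA Arg — identical.
Codon 2: ACG Thr / TTC Phe — nonsynonymous.
Codon 3: CGC Arg / CGC Arg — identical.
Codon 4: TCG Ser / AAA Lys — nonsynonymous.
Codon 5: CGT Arg / TCA Ser — nonsynonymous.
Codon 6: GTT Val / GTA Val — synonymous.
Codon 7: ATA Ile / ATA Ile — identical.
Codon 8: TAT Tyr / TAC Tyr — synonymous.
Synonymous differences: 2.

2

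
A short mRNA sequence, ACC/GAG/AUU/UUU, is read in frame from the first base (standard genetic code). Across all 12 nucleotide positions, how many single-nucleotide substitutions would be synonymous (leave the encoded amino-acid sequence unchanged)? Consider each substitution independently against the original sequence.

Codon 1 (ACC, Thr): 3 synonymous substitutions.
Codon 2 (GAG, Glu): 1 synonymous substitution.
Codon 3 (AUU, Ile): 2 synonymous substitutions.
Codon 4 (UUU, Phe): 1 synonymous substitution.
Total: 3 + 1 + 2 + 1 = 7.

7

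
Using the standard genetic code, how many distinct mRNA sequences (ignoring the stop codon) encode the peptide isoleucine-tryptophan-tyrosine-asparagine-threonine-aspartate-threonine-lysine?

768

Ile: 3 codons.
Trp: 1 codon.
Tyr: 2 codons.
Asn: 2 codons.
Thr: 4 codons.
Asp: 2 codons.
Thr: 4 codons.
Lys: 2 codons.
3 × 1 × 2 × 2 × 4 × 2 × 4 × 2 = 768.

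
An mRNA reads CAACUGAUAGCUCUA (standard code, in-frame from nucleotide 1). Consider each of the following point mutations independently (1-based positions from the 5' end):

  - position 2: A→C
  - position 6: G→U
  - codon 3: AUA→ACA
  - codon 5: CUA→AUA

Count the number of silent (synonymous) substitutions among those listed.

1

Codon 1: CAA (Gln) → CCA (Pro) — missense.
Codon 2: CUG (Leu) → CUU (Leu) — synonymous.
Codon 3: AUA (Ile) → ACA (Thr) — missense.
Codon 5: CUA (Leu) → AUA (Ile) — missense.
Synonymous: 1 of 4.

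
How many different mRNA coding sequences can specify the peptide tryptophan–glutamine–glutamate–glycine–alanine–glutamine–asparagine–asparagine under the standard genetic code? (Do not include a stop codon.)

512

Trp: 1 codon.
Gln: 2 codons.
Glu: 2 codons.
Gly: 4 codons.
Ala: 4 codons.
Gln: 2 codons.
Asn: 2 codons.
Asn: 2 codons.
1 × 2 × 2 × 4 × 4 × 2 × 2 × 2 = 512.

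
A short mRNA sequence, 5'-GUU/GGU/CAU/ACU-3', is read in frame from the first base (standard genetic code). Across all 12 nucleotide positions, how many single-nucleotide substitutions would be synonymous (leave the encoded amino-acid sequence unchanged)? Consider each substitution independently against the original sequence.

Codon 1 (GUU, Val): 3 synonymous substitutions.
Codon 2 (GGU, Gly): 3 synonymous substitutions.
Codon 3 (CAU, His): 1 synonymous substitution.
Codon 4 (ACU, Thr): 3 synonymous substitutions.
Total: 3 + 3 + 1 + 3 = 10.

10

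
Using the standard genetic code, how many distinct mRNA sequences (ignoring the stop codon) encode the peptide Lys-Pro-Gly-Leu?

Lys: 2 codons.
Pro: 4 codons.
Gly: 4 codons.
Leu: 6 codons.
2 × 4 × 4 × 6 = 192.

192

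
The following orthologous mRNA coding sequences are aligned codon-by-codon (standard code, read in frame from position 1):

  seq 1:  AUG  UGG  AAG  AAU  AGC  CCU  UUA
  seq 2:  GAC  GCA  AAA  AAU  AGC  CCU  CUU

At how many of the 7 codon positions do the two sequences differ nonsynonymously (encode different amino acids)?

2

Codon 1: AUG Met / GAC Asp — nonsynonymous.
Codon 2: UGG Trp / GCA Ala — nonsynonymous.
Codon 3: AAG Lys / AAA Lys — synonymous.
Codon 4: AAU Asn / AAU Asn — identical.
Codon 5: AGC Ser / AGC Ser — identical.
Codon 6: CCU Pro / CCU Pro — identical.
Codon 7: UUA Leu / CUU Leu — synonymous.
Nonsynonymous differences: 2.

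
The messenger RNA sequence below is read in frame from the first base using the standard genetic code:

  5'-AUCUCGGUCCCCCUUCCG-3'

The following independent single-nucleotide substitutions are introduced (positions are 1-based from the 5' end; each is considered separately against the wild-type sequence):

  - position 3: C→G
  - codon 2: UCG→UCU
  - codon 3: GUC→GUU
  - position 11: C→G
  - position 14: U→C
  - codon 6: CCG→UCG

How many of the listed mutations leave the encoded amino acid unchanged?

2

Codon 1: AUC (Ile) → AUG (Met) — missense.
Codon 2: UCG (Ser) → UCU (Ser) — synonymous.
Codon 3: GUC (Val) → GUU (Val) — synonymous.
Codon 4: CCC (Pro) → CGC (Arg) — missense.
Codon 5: CUU (Leu) → CCU (Pro) — missense.
Codon 6: CCG (Pro) → UCG (Ser) — missense.
Synonymous: 2 of 6.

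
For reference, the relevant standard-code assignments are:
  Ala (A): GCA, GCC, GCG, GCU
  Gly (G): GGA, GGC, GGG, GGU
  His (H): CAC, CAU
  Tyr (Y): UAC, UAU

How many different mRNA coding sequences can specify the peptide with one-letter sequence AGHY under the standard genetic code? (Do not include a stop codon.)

Ala: 4 codons.
Gly: 4 codons.
His: 2 codons.
Tyr: 2 codons.
4 × 4 × 2 × 2 = 64.

64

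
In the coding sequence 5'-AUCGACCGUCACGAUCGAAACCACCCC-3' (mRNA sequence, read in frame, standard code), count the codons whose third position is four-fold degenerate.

Codon 1 AUC (Ile): third position 3-fold.
Codon 2 GAC (Asp): third position 2-fold.
Codon 3 CGU (Arg): third position 4-fold.
Codon 4 CAC (His): third position 2-fold.
Codon 5 GAU (Asp): third position 2-fold.
Codon 6 CGA (Arg): third position 4-fold.
Codon 7 AAC (Asn): third position 2-fold.
Codon 8 CAC (His): third position 2-fold.
Codon 9 CCC (Pro): third position 4-fold.
Four-fold degenerate third positions: 3.

3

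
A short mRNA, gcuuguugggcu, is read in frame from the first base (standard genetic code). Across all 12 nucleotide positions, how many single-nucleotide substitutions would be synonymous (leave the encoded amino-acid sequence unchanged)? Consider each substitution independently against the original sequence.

7

Codon 1 (GCU, Ala): 3 synonymous substitutions.
Codon 2 (UGU, Cys): 1 synonymous substitution.
Codon 3 (UGG, Trp): 0 synonymous substitutions.
Codon 4 (GCU, Ala): 3 synonymous substitutions.
Total: 3 + 1 + 0 + 3 = 7.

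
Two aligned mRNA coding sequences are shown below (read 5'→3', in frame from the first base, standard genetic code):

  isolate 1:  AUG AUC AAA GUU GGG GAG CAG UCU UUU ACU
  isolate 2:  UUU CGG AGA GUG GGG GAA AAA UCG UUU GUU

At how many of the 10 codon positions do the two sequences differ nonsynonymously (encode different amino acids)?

5

Codon 1: AUG Met / UUU Phe — nonsynonymous.
Codon 2: AUC Ile / CGG Arg — nonsynonymous.
Codon 3: AAA Lys / AGA Arg — nonsynonymous.
Codon 4: GUU Val / GUG Val — synonymous.
Codon 5: GGG Gly / GGG Gly — identical.
Codon 6: GAG Glu / GAA Glu — synonymous.
Codon 7: CAG Gln / AAA Lys — nonsynonymous.
Codon 8: UCU Ser / UCG Ser — synonymous.
Codon 9: UUU Phe / UUU Phe — identical.
Codon 10: ACU Thr / GUU Val — nonsynonymous.
Nonsynonymous differences: 5.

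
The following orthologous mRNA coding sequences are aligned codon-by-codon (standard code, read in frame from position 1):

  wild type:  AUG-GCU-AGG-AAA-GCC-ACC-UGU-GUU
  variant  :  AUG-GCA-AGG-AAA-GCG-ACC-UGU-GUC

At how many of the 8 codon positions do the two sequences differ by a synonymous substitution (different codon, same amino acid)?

3

Codon 1: AUG Met / AUG Met — identical.
Codon 2: GCU Ala / GCA Ala — synonymous.
Codon 3: AGG Arg / AGG Arg — identical.
Codon 4: AAA Lys / AAA Lys — identical.
Codon 5: GCC Ala / GCG Ala — synonymous.
Codon 6: ACC Thr / ACC Thr — identical.
Codon 7: UGU Cys / UGU Cys — identical.
Codon 8: GUU Val / GUC Val — synonymous.
Synonymous differences: 3.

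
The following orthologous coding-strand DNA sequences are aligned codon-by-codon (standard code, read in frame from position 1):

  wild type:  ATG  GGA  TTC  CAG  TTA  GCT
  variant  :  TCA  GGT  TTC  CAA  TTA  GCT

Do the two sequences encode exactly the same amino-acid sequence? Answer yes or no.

Codon 1: ATG Met / TCA Ser — nonsynonymous.
Codon 2: GGA Gly / GGT Gly — synonymous.
Codon 3: TTC Phe / TTC Phe — identical.
Codon 4: CAG Gln / CAA Gln — synonymous.
Codon 5: TTA Leu / TTA Leu — identical.
Codon 6: GCT Ala / GCT Ala — identical.
Nonsynonymous differences: 1 → different protein.

no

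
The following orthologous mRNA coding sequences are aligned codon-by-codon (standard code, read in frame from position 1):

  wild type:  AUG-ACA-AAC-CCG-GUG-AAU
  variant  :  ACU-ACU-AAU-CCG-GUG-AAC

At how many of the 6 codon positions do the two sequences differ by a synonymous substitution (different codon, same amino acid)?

3

Codon 1: AUG Met / ACU Thr — nonsynonymous.
Codon 2: ACA Thr / ACU Thr — synonymous.
Codon 3: AAC Asn / AAU Asn — synonymous.
Codon 4: CCG Pro / CCG Pro — identical.
Codon 5: GUG Val / GUG Val — identical.
Codon 6: AAU Asn / AAC Asn — synonymous.
Synonymous differences: 3.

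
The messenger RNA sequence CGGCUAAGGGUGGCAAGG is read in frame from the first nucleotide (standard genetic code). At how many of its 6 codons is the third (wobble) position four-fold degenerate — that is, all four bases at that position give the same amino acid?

Codon 1 CGG (Arg): third position 4-fold.
Codon 2 CUA (Leu): third position 4-fold.
Codon 3 AGG (Arg): third position 2-fold.
Codon 4 GUG (Val): third position 4-fold.
Codon 5 GCA (Ala): third position 4-fold.
Codon 6 AGG (Arg): third position 2-fold.
Four-fold degenerate third positions: 4.

4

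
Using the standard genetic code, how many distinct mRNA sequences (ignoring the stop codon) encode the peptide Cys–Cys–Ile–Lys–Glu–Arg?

288

Cys: 2 codons.
Cys: 2 codons.
Ile: 3 codons.
Lys: 2 codons.
Glu: 2 codons.
Arg: 6 codons.
2 × 2 × 3 × 2 × 2 × 6 = 288.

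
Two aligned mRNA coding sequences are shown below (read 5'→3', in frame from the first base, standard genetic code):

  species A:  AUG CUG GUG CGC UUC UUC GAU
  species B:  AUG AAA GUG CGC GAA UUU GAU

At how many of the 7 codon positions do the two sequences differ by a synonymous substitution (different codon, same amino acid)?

1

Codon 1: AUG Met / AUG Met — identical.
Codon 2: CUG Leu / AAA Lys — nonsynonymous.
Codon 3: GUG Val / GUG Val — identical.
Codon 4: CGC Arg / CGC Arg — identical.
Codon 5: UUC Phe / GAA Glu — nonsynonymous.
Codon 6: UUC Phe / UUU Phe — synonymous.
Codon 7: GAU Asp / GAU Asp — identical.
Synonymous differences: 1.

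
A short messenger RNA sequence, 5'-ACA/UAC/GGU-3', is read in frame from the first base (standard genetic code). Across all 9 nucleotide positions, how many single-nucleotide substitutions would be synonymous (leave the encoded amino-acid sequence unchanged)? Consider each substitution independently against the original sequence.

7

Codon 1 (ACA, Thr): 3 synonymous substitutions.
Codon 2 (UAC, Tyr): 1 synonymous substitution.
Codon 3 (GGU, Gly): 3 synonymous substitutions.
Total: 3 + 1 + 3 = 7.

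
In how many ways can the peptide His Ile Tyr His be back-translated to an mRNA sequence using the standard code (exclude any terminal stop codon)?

His: 2 codons.
Ile: 3 codons.
Tyr: 2 codons.
His: 2 codons.
2 × 3 × 2 × 2 = 24.

24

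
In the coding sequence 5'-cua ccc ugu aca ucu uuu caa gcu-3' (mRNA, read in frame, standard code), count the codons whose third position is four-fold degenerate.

5

Codon 1 CUA (Leu): third position 4-fold.
Codon 2 CCC (Pro): third position 4-fold.
Codon 3 UGU (Cys): third position 2-fold.
Codon 4 ACA (Thr): third position 4-fold.
Codon 5 UCU (Ser): third position 4-fold.
Codon 6 UUU (Phe): third position 2-fold.
Codon 7 CAA (Gln): third position 2-fold.
Codon 8 GCU (Ala): third position 4-fold.
Four-fold degenerate third positions: 5.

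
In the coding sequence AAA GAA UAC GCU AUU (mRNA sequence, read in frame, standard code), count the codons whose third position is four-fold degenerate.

1

Codon 1 AAA (Lys): third position 2-fold.
Codon 2 GAA (Glu): third position 2-fold.
Codon 3 UAC (Tyr): third position 2-fold.
Codon 4 GCU (Ala): third position 4-fold.
Codon 5 AUU (Ile): third position 3-fold.
Four-fold degenerate third positions: 1.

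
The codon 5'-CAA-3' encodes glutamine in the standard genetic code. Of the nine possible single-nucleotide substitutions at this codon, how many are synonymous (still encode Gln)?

Position 1: none → 0 synonymous.
Position 2: none → 0 synonymous.
Position 3: CAG → 1 synonymous.
Total: 0 + 0 + 1 = 1.

1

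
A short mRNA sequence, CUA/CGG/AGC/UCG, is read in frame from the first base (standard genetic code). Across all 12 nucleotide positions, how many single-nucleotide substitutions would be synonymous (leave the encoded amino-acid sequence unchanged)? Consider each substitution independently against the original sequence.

Codon 1 (CUA, Leu): 4 synonymous substitutions.
Codon 2 (CGG, Arg): 4 synonymous substitutions.
Codon 3 (AGC, Ser): 1 synonymous substitution.
Codon 4 (UCG, Ser): 3 synonymous substitutions.
Total: 4 + 4 + 1 + 3 = 12.

12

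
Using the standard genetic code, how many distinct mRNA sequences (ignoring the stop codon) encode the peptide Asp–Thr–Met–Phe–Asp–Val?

128

Asp: 2 codons.
Thr: 4 codons.
Met: 1 codon.
Phe: 2 codons.
Asp: 2 codons.
Val: 4 codons.
2 × 4 × 1 × 2 × 2 × 4 = 128.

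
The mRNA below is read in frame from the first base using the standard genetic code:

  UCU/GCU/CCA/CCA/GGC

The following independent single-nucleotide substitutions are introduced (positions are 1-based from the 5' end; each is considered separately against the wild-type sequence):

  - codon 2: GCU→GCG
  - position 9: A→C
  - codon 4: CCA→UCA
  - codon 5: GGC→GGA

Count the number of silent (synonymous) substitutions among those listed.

3

Codon 2: GCU (Ala) → GCG (Ala) — synonymous.
Codon 3: CCA (Pro) → CCC (Pro) — synonymous.
Codon 4: CCA (Pro) → UCA (Ser) — missense.
Codon 5: GGC (Gly) → GGA (Gly) — synonymous.
Synonymous: 3 of 4.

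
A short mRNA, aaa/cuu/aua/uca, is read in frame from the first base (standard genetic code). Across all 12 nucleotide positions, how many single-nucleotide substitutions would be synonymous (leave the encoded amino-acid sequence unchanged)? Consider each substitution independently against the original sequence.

Codon 1 (AAA, Lys): 1 synonymous substitution.
Codon 2 (CUU, Leu): 3 synonymous substitutions.
Codon 3 (AUA, Ile): 2 synonymous substitutions.
Codon 4 (UCA, Ser): 3 synonymous substitutions.
Total: 1 + 3 + 2 + 3 = 9.

9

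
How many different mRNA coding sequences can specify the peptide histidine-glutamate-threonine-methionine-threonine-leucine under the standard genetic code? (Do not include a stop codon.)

His: 2 codons.
Glu: 2 codons.
Thr: 4 codons.
Met: 1 codon.
Thr: 4 codons.
Leu: 6 codons.
2 × 2 × 4 × 1 × 4 × 6 = 384.

384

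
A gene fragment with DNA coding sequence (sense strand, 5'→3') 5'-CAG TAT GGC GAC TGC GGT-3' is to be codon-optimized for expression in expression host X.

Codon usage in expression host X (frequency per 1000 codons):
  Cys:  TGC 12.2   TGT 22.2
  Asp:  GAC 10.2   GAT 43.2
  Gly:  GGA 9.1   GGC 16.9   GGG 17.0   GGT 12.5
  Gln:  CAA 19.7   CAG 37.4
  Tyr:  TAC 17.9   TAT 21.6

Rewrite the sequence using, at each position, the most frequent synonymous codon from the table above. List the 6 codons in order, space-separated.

CAG TAT GGG GAT TGT GGG

Codon 1 (Gln): best is CAG at 37.4.
Codon 2 (Tyr): best is TAT at 21.6.
Codon 3 (Gly): best is GGG at 17.0.
Codon 4 (Asp): best is GAT at 43.2.
Codon 5 (Cys): best is TGT at 22.2.
Codon 6 (Gly): best is GGG at 17.0.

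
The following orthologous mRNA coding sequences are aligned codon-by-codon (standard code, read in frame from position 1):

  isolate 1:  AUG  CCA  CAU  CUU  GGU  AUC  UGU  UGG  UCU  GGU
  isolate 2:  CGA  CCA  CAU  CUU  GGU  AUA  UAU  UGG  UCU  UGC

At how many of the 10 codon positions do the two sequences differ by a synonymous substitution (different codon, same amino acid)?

Codon 1: AUG Met / CGA Arg — nonsynonymous.
Codon 2: CCA Pro / CCA Pro — identical.
Codon 3: CAU His / CAU His — identical.
Codon 4: CUU Leu / CUU Leu — identical.
Codon 5: GGU Gly / GGU Gly — identical.
Codon 6: AUC Ile / AUA Ile — synonymous.
Codon 7: UGU Cys / UAU Tyr — nonsynonymous.
Codon 8: UGG Trp / UGG Trp — identical.
Codon 9: UCU Ser / UCU Ser — identical.
Codon 10: GGU Gly / UGC Cys — nonsynonymous.
Synonymous differences: 1.

1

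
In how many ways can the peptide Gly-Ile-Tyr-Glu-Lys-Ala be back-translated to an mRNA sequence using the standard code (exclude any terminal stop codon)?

Gly: 4 codons.
Ile: 3 codons.
Tyr: 2 codons.
Glu: 2 codons.
Lys: 2 codons.
Ala: 4 codons.
4 × 3 × 2 × 2 × 2 × 4 = 384.

384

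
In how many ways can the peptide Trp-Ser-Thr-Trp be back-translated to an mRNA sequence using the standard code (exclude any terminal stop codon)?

Trp: 1 codon.
Ser: 6 codons.
Thr: 4 codons.
Trp: 1 codon.
1 × 6 × 4 × 1 = 24.

24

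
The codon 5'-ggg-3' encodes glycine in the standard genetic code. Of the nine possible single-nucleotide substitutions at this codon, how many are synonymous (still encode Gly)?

Position 1: none → 0 synonymous.
Position 2: none → 0 synonymous.
Position 3: GGT, GGC, GGA → 3 synonymous.
Total: 0 + 0 + 3 = 3.

3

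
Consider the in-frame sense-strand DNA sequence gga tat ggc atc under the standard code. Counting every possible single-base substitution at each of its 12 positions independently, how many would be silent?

9

Codon 1 (GGA, Gly): 3 synonymous substitutions.
Codon 2 (TAT, Tyr): 1 synonymous substitution.
Codon 3 (GGC, Gly): 3 synonymous substitutions.
Codon 4 (ATC, Ile): 2 synonymous substitutions.
Total: 3 + 1 + 3 + 2 = 9.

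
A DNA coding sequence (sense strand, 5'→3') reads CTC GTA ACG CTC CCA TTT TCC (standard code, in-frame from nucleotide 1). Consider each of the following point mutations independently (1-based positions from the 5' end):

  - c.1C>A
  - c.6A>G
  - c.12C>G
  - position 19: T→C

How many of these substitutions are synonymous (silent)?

Codon 1: CTC (Leu) → ATC (Ile) — missense.
Codon 2: GTA (Val) → GTG (Val) — synonymous.
Codon 4: CTC (Leu) → CTG (Leu) — synonymous.
Codon 7: TCC (Ser) → CCC (Pro) — missense.
Synonymous: 2 of 4.

2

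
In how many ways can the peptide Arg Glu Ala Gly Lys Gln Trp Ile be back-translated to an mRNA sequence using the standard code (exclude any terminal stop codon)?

2304

Arg: 6 codons.
Glu: 2 codons.
Ala: 4 codons.
Gly: 4 codons.
Lys: 2 codons.
Gln: 2 codons.
Trp: 1 codon.
Ile: 3 codons.
6 × 2 × 4 × 4 × 2 × 2 × 1 × 3 = 2304.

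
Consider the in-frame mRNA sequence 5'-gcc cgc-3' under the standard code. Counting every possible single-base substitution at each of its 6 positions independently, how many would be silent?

6

Codon 1 (GCC, Ala): 3 synonymous substitutions.
Codon 2 (CGC, Arg): 3 synonymous substitutions.
Total: 3 + 3 = 6.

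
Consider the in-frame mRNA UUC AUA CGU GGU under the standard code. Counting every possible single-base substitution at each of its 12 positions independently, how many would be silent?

9

Codon 1 (UUC, Phe): 1 synonymous substitution.
Codon 2 (AUA, Ile): 2 synonymous substitutions.
Codon 3 (CGU, Arg): 3 synonymous substitutions.
Codon 4 (GGU, Gly): 3 synonymous substitutions.
Total: 1 + 2 + 3 + 3 = 9.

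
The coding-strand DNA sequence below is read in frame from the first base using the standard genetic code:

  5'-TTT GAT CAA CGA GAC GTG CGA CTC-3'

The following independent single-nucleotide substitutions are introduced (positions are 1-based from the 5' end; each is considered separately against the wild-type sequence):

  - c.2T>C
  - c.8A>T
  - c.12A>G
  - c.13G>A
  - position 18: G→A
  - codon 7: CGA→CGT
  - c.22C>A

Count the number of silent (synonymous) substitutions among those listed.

3

Codon 1: TTT (Phe) → TCT (Ser) — missense.
Codon 3: CAA (Gln) → CTA (Leu) — missense.
Codon 4: CGA (Arg) → CGG (Arg) — synonymous.
Codon 5: GAC (Asp) → AAC (Asn) — missense.
Codon 6: GTG (Val) → GTA (Val) — synonymous.
Codon 7: CGA (Arg) → CGT (Arg) — synonymous.
Codon 8: CTC (Leu) → ATC (Ile) — missense.
Synonymous: 3 of 7.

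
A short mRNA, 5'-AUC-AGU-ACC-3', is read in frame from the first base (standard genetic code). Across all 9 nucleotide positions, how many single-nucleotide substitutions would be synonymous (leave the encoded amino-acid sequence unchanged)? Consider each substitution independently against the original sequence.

6

Codon 1 (AUC, Ile): 2 synonymous substitutions.
Codon 2 (AGU, Ser): 1 synonymous substitution.
Codon 3 (ACC, Thr): 3 synonymous substitutions.
Total: 2 + 1 + 3 = 6.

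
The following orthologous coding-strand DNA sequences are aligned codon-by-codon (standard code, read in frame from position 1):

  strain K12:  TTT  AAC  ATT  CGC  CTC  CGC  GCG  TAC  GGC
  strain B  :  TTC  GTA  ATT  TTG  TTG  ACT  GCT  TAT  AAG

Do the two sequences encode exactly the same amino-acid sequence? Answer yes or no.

no

Codon 1: TTT Phe / TTC Phe — synonymous.
Codon 2: AAC Asn / GTA Val — nonsynonymous.
Codon 3: ATT Ile / ATT Ile — identical.
Codon 4: CGC Arg / TTG Leu — nonsynonymous.
Codon 5: CTC Leu / TTG Leu — synonymous.
Codon 6: CGC Arg / ACT Thr — nonsynonymous.
Codon 7: GCG Ala / GCT Ala — synonymous.
Codon 8: TAC Tyr / TAT Tyr — synonymous.
Codon 9: GGC Gly / AAG Lys — nonsynonymous.
Nonsynonymous differences: 4 → different protein.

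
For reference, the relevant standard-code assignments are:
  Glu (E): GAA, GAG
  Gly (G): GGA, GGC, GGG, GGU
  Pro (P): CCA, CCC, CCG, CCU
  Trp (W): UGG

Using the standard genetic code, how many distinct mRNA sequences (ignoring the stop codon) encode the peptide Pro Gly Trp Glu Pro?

128

Pro: 4 codons.
Gly: 4 codons.
Trp: 1 codon.
Glu: 2 codons.
Pro: 4 codons.
4 × 4 × 1 × 2 × 4 = 128.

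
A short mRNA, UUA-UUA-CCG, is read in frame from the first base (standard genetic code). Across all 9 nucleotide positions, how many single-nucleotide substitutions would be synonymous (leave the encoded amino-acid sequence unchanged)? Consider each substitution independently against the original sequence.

7

Codon 1 (UUA, Leu): 2 synonymous substitutions.
Codon 2 (UUA, Leu): 2 synonymous substitutions.
Codon 3 (CCG, Pro): 3 synonymous substitutions.
Total: 2 + 2 + 3 = 7.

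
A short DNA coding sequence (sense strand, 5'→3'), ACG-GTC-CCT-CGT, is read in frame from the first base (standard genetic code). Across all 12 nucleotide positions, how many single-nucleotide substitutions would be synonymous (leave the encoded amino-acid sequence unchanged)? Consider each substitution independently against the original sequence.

12

Codon 1 (ACG, Thr): 3 synonymous substitutions.
Codon 2 (GTC, Val): 3 synonymous substitutions.
Codon 3 (CCT, Pro): 3 synonymous substitutions.
Codon 4 (CGT, Arg): 3 synonymous substitutions.
Total: 3 + 3 + 3 + 3 = 12.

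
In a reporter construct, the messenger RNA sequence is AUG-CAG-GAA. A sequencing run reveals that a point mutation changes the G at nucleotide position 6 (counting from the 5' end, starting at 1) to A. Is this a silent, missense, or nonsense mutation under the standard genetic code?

Position 6 falls in codon 2: CAG → Gln.
After the substitution the codon is CAA → Gln.
Both encode Gln, so the change is synonymous.

silent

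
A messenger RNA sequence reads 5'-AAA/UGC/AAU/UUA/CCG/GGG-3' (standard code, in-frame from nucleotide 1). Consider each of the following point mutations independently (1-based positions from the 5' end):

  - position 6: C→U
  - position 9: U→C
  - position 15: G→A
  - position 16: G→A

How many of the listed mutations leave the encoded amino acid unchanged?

3

Codon 2: UGC (Cys) → UGU (Cys) — synonymous.
Codon 3: AAU (Asn) → AAC (Asn) — synonymous.
Codon 5: CCG (Pro) → CCA (Pro) — synonymous.
Codon 6: GGG (Gly) → AGG (Arg) — missense.
Synonymous: 3 of 4.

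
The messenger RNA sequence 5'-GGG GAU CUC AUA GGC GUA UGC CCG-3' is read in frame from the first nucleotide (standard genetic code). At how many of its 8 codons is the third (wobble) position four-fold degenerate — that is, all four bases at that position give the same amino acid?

5

Codon 1 GGG (Gly): third position 4-fold.
Codon 2 GAU (Asp): third position 2-fold.
Codon 3 CUC (Leu): third position 4-fold.
Codon 4 AUA (Ile): third position 3-fold.
Codon 5 GGC (Gly): third position 4-fold.
Codon 6 GUA (Val): third position 4-fold.
Codon 7 UGC (Cys): third position 2-fold.
Codon 8 CCG (Pro): third position 4-fold.
Four-fold degenerate third positions: 5.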